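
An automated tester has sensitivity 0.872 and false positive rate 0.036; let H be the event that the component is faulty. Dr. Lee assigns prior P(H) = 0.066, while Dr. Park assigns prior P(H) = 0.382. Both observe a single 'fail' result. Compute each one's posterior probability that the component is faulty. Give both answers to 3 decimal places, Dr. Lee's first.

Dr. Lee: 0.631; Dr. Park: 0.937

The likelihood ratio for a 'fail' result is 0.872/0.036 = 24.222.
Dr. Lee: prior odds 0.066/0.934 = 0.070664; posterior odds 1.7116; posterior probability 0.631.
Dr. Park: prior odds 0.382/0.618 = 0.61812; posterior odds 14.972; posterior probability 0.937.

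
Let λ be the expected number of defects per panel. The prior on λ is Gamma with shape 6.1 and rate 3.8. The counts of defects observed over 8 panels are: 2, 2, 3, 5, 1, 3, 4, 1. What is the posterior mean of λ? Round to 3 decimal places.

Posterior mean ≈ 2.297

The Poisson likelihood adds the total count to the shape and the number of exposure periods to the rate. Here ∑xᵢ = 21 and n = 8, so shape 6.1→27.1 and rate 3.8→11.8.
E[λ | data] = 27.1/11.8 = 2.297.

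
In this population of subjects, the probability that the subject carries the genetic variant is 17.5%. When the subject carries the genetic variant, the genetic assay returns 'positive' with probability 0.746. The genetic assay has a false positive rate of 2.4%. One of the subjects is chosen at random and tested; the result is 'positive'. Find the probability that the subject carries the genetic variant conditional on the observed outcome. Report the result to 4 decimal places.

P(H | E) ≈ 0.8683

Let H be the event that the subject carries the genetic variant. P(H) = 0.175, so P(¬H) = 0.825. With E the 'positive' result, P(E|H) = 0.746 and P(E|¬H) = 0.024.
P(E) = 0.746·0.175 + 0.024·0.825 = 0.13055 + 0.019800 = 0.15035.
By Bayes' theorem, P(H|E) = 0.13055 / 0.15035 = 0.8683.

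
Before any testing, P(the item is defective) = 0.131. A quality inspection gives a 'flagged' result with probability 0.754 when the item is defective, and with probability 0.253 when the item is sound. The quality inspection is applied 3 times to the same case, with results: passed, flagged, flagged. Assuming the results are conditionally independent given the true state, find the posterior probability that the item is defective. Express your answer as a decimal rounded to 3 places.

Let H be the event that the item is defective; start with P(H) = 0.131. P('flagged'|H) = 0.754, P('flagged'|¬H) = 0.253.
Update on result 1 ('passed'): P(H) ← 0.246·0.1310 / (0.246·0.1310 + 0.747·0.8690) = 0.032226/0.68137 = 0.0473.
Update on result 2 ('flagged'): P(H) ← 0.754·0.0473 / (0.754·0.0473 + 0.253·0.9527) = 0.035661/0.27670 = 0.1289.
Update on result 3 ('flagged'): P(H) ← 0.754·0.1289 / (0.754·0.1289 + 0.253·0.8711) = 0.097177/0.31757 = 0.3060.

Posterior P(H) ≈ 0.306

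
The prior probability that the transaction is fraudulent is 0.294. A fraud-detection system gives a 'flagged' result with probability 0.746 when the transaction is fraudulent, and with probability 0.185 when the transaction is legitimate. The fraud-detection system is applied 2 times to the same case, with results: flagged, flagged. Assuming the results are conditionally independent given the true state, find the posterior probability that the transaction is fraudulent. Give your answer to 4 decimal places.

With H the event that the transaction is fraudulent, the joint likelihood of the observed sequence is P(data|H) = 0.746·0.746 = 0.55652 and P(data|¬H) = 0.185·0.185 = 0.034225.
Bayes: P(H|data) = 0.294·0.55652 / (0.294·0.55652 + 0.706·0.034225) = 0.16362/0.18778 = 0.8713.

Posterior P(H) ≈ 0.8713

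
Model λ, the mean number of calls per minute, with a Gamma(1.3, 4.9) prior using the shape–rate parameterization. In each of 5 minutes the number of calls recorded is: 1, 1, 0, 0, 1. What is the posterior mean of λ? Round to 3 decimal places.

The Poisson likelihood adds the total count to the shape and the number of exposure periods to the rate. Here ∑xᵢ = 3 and n = 5, so shape 1.3→4.3 and rate 4.9→9.9.
Posterior mean = shape/rate = 4.3/9.9 = 0.434.

Posterior mean ≈ 0.434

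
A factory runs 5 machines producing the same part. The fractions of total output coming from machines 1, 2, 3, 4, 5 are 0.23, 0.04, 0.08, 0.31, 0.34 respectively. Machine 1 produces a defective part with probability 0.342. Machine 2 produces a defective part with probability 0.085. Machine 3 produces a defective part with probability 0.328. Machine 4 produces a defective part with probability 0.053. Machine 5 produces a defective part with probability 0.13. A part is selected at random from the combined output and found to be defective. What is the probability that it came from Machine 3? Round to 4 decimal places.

Tabulate prior·likelihood by source: [1] prior 0.23, lik 0.342, product 0.07866; [2] prior 0.04, lik 0.085, product 0.003400; [3] prior 0.08, lik 0.328, product 0.02624; [4] prior 0.31, lik 0.053, product 0.01643; [5] prior 0.34, lik 0.13, product 0.04420.
Normalizing constant = 0.16893; the posterior for Machine 3 is its product over the sum, 0.02624/0.16893 = 0.1553.

Posterior probability ≈ 0.1553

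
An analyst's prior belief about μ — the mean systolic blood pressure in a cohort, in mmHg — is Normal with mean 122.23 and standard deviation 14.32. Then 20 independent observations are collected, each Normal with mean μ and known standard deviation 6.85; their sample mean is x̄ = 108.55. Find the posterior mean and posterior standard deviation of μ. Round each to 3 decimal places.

With known σ, the Normal prior is conjugate. Weight on the data is w = (n/σ²)/(n/σ² + 1/τ₀²) = 0.426235/(0.426235+0.00487656) = 0.98869.
Posterior mean = w·x̄ + (1−w)·μ₀ = 0.98869·108.55 + 0.011312·122.23 = 108.705. Posterior variance = 1/(0.426235+0.00487656) = 2.31959, so SD = 1.523.

Posterior mean ≈ 108.705; posterior SD ≈ 1.523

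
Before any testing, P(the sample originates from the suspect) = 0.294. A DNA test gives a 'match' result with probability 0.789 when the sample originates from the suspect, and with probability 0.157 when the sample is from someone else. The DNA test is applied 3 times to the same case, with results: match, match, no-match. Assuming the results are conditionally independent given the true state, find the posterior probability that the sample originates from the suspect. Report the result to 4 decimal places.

Let H be the event that the sample originates from the suspect; start with P(H) = 0.294. P('match'|H) = 0.789, P('match'|¬H) = 0.157.
Update on result 1 ('match'): P(H) ← 0.789·0.2940 / (0.789·0.2940 + 0.157·0.7060) = 0.23197/0.34281 = 0.6767.
Update on result 2 ('match'): P(H) ← 0.789·0.6767 / (0.789·0.6767 + 0.157·0.3233) = 0.53389/0.58465 = 0.9132.
Update on result 3 ('no-match'): P(H) ← 0.211·0.9132 / (0.211·0.9132 + 0.843·0.0868) = 0.19268/0.26587 = 0.7247.

Posterior P(H) ≈ 0.7247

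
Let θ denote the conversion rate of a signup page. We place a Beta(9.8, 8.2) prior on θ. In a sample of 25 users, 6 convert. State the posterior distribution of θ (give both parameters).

Posterior: Beta(15.8, 27.2)

The binomial likelihood is conjugate to the Beta prior: with 6 successes and 19 failures, the posterior is Beta(9.8+6, 8.2+19) = Beta(15.8, 27.2).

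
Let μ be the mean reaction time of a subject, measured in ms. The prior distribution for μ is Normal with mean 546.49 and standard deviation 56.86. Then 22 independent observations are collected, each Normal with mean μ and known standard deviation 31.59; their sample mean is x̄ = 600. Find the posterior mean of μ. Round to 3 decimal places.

With known σ, the Normal prior is conjugate. Weight on the data is w = (n/σ²)/(n/σ² + 1/τ₀²) = 0.0220457/(0.0220457+0.00030930) = 0.98616.
Posterior mean = w·x̄ + (1−w)·μ₀ = 0.98616·600 + 0.013836·546.49 = 599.260.

Posterior mean ≈ 599.260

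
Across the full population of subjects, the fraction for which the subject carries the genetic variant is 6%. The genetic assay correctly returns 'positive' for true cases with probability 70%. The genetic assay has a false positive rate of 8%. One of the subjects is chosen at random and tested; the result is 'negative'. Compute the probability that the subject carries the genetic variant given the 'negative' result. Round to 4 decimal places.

Write H for 'the subject carries the genetic variant'. Prior odds H:¬H = 0.06/0.94 = 0.063830. For the 'negative' outcome, the likelihood ratio is 0.3/0.92 = 0.32609.
Posterior odds = 0.063830 × 0.32609 = 0.020814, so P(H|E) = 0.020814/(1+0.020814) = 0.0204.

P(H | E) ≈ 0.0204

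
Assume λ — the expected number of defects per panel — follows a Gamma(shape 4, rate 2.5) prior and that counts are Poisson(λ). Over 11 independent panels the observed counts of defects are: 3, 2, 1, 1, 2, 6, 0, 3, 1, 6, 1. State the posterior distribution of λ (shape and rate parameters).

The Poisson likelihood adds the total count to the shape and the number of exposure periods to the rate. Here ∑xᵢ = 26 and n = 11, so shape 4→30 and rate 2.5→13.5.

Posterior: Gamma(shape=30, rate=13.5)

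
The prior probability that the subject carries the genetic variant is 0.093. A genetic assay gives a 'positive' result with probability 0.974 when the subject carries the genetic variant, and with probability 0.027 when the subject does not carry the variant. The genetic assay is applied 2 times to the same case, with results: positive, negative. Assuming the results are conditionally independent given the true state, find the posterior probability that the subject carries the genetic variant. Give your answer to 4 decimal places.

Posterior P(H) ≈ 0.0899

With H the event that the subject carries the genetic variant, the joint likelihood of the observed sequence is P(data|H) = 0.974·0.026 = 0.025324 and P(data|¬H) = 0.027·0.973 = 0.026271.
Bayes: P(H|data) = 0.093·0.025324 / (0.093·0.025324 + 0.907·0.026271) = 0.0023551/0.026183 = 0.0899.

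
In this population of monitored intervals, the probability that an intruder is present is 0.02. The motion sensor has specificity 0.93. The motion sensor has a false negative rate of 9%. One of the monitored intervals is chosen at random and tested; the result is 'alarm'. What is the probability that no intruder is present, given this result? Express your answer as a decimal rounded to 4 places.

P(¬H | E) ≈ 0.7903

Let H be the event that an intruder is present. P(H) = 0.02, so P(¬H) = 0.98. With E the 'alarm' result, P(E|H) = 0.91 and P(E|¬H) = 0.07.
P(E) = 0.91·0.02 + 0.07·0.98 = 0.018200 + 0.068600 = 0.086800.
By Bayes' theorem, P(H|E) = 0.018200 / 0.086800 = 0.2097. Hence P(¬H|E) = 1 − 0.2097 = 0.7903.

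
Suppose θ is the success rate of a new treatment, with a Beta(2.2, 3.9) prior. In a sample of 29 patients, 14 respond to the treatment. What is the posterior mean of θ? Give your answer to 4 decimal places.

Observing 14 successes and 15 failures updates Beta(2.2, 3.9) by adding the success and failure counts to the two shape parameters: α = 2.2+14 = 16.2, β = 3.9+15 = 18.9.
E[θ | data] = 16.2/(16.2+18.9) = 0.4615.

Posterior mean ≈ 0.4615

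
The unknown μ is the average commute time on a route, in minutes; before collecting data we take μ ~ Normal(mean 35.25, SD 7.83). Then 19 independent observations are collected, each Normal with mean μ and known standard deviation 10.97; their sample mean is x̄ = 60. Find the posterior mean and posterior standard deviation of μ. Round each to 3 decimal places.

Posterior mean ≈ 57.683; posterior SD ≈ 2.396

Prior precision 1/τ₀² = 1/7.83² = 0.0163108; data precision n/σ² = 19/10.97² = 0.157885.
Posterior precision = 0.0163108 + 0.157885 = 0.174196, giving posterior SD = 1/√0.174196 = 2.396.
Posterior mean = (0.0163108·35.25 + 0.157885·60) / 0.174196 = 57.683.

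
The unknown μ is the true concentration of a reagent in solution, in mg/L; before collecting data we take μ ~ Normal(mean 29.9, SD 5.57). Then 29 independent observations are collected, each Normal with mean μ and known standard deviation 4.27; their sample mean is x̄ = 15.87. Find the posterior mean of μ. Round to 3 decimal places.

Posterior mean ≈ 16.149

Prior precision 1/τ₀² = 1/5.57² = 0.0322322; data precision n/σ² = 29/4.27² = 1.59053.
Posterior precision = 0.0322322 + 1.59053 = 1.62276.
Posterior mean = (0.0322322·29.9 + 1.59053·15.87) / 1.62276 = 16.149.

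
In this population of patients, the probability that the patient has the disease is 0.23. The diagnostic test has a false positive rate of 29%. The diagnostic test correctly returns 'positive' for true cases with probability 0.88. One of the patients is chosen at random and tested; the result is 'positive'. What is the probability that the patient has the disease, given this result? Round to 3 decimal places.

P(H | E) ≈ 0.475

Write H for 'the patient has the disease'. Prior odds H:¬H = 0.23/0.77 = 0.29870. For the 'positive' outcome, the likelihood ratio is 0.88/0.29 = 3.0345.
Posterior odds = 0.29870 × 3.0345 = 0.90640, so P(H|E) = 0.90640/(1+0.90640) = 0.475.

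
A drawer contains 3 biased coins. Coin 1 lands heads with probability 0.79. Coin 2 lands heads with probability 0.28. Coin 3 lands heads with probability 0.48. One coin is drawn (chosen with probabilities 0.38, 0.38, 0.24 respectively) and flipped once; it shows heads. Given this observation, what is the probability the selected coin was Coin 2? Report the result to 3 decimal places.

Posterior probability ≈ 0.204

P(heads|C1) = 0.79; P(heads|C2) = 0.28; P(heads|C3) = 0.48.
Prior × likelihood for each source: 0.38·0.79=0.3002, 0.38·0.28=0.1064, 0.24·0.48=0.1152. Summing gives P(heads) = 0.52180.
P(Coin 2 | heads) = 0.1064 / 0.52180 = 0.204.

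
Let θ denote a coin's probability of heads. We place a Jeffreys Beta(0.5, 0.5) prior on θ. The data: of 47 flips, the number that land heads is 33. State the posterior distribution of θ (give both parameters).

Posterior: Beta(33.5, 14.5)

The binomial likelihood is conjugate to the Beta prior: with 33 successes and 14 failures, the posterior is Beta(0.5+33, 0.5+14) = Beta(33.5, 14.5).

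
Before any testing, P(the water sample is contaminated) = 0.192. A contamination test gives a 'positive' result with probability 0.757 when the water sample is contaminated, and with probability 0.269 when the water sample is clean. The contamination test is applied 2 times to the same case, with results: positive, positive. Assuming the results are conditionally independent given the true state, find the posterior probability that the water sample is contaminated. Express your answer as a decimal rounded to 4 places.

With H the event that the water sample is contaminated, the joint likelihood of the observed sequence is P(data|H) = 0.757·0.757 = 0.57305 and P(data|¬H) = 0.269·0.269 = 0.072361.
Bayes: P(H|data) = 0.192·0.57305 / (0.192·0.57305 + 0.808·0.072361) = 0.11003/0.16849 = 0.6530.

Posterior P(H) ≈ 0.6530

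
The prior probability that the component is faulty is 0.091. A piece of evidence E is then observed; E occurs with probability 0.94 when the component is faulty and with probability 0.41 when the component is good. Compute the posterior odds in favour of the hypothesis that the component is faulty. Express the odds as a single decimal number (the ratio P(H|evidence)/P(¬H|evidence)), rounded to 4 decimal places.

Prior odds = 0.091/(1−0.091) = 0.10011.
Likelihood ratio for E = 0.94/0.41 = 2.2927.
Posterior odds = prior odds × LR = 0.22952.

Posterior odds ≈ 0.2295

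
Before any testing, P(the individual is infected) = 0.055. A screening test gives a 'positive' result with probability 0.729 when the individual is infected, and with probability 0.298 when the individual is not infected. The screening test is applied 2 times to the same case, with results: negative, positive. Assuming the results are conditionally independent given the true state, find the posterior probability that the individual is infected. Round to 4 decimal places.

With H the event that the individual is infected, the joint likelihood of the observed sequence is P(data|H) = 0.271·0.729 = 0.19756 and P(data|¬H) = 0.702·0.298 = 0.20920.
Bayes: P(H|data) = 0.055·0.19756 / (0.055·0.19756 + 0.945·0.20920) = 0.010866/0.20856 = 0.0521.

Posterior P(H) ≈ 0.0521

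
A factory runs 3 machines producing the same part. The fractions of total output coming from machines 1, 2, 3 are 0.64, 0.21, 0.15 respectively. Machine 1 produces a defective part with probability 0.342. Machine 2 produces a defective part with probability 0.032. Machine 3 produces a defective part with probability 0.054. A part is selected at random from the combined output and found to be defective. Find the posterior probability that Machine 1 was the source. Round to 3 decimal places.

Posterior probability ≈ 0.937

P(defective|M1) = 0.342; P(defective|M2) = 0.032; P(defective|M3) = 0.054.
Prior × likelihood for each source: 0.64·0.342=0.2189, 0.21·0.032=0.006720, 0.15·0.054=0.008100. Summing gives P(defective) = 0.23370.
P(Machine 1 | defective) = 0.2189 / 0.23370 = 0.937.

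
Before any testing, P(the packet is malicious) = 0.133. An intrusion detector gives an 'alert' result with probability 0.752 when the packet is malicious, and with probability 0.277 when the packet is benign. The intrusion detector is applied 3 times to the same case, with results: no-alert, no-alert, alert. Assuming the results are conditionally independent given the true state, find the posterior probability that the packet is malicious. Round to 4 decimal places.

Posterior P(H) ≈ 0.0467

Let H be the event that the packet is malicious; start with P(H) = 0.133. P('alert'|H) = 0.752, P('alert'|¬H) = 0.277.
Update on result 1 ('no-alert'): P(H) ← 0.248·0.1330 / (0.248·0.1330 + 0.723·0.8670) = 0.032984/0.65982 = 0.0500.
Update on result 2 ('no-alert'): P(H) ← 0.248·0.0500 / (0.248·0.0500 + 0.723·0.9500) = 0.012397/0.69926 = 0.0177.
Update on result 3 ('alert'): P(H) ← 0.752·0.0177 / (0.752·0.0177 + 0.277·0.9823) = 0.013332/0.28542 = 0.0467.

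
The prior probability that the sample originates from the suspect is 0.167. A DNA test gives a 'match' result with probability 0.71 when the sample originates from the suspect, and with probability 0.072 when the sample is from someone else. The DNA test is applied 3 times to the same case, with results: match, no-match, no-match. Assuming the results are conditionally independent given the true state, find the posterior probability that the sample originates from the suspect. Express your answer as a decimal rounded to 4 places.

Let H be the event that the sample originates from the suspect; start with P(H) = 0.167. P('match'|H) = 0.71, P('match'|¬H) = 0.072.
Update on result 1 ('match'): P(H) ← 0.71·0.1670 / (0.71·0.1670 + 0.072·0.8330) = 0.11857/0.17855 = 0.6641.
Update on result 2 ('no-match'): P(H) ← 0.29·0.6641 / (0.29·0.6641 + 0.928·0.3359) = 0.19259/0.50431 = 0.3819.
Update on result 3 ('no-match'): P(H) ← 0.29·0.3819 / (0.29·0.3819 + 0.928·0.6181) = 0.11074/0.68436 = 0.1618.

Posterior P(H) ≈ 0.1618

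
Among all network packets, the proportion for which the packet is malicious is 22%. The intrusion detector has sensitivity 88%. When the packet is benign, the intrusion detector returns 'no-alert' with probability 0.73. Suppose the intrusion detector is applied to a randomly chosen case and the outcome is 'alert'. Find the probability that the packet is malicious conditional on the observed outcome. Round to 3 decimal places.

P(H | E) ≈ 0.479

Let H be the event that the packet is malicious. P(H) = 0.22, so P(¬H) = 0.78. With E the 'alert' result, P(E|H) = 0.88 and P(E|¬H) = 0.27.
P(E) = 0.88·0.22 + 0.27·0.78 = 0.19360 + 0.21060 = 0.40420.
By Bayes' theorem, P(H|E) = 0.19360 / 0.40420 = 0.479.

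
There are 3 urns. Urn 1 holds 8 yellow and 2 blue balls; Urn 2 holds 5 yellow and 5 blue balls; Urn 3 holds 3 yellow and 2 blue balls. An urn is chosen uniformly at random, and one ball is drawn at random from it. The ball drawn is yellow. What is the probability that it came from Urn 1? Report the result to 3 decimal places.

Posterior probability ≈ 0.421

P(yellow|Urn 1) = 0.8; P(yellow|Urn 2) = 0.5; P(yellow|Urn 3) = 0.6.
Prior × likelihood for each source: 0.333333·0.8=0.2667, 0.333333·0.5=0.1667, 0.333333·0.6=0.2000. Summing gives P(yellow) = 0.63333.
P(Urn 1 | yellow) = 0.2667 / 0.63333 = 0.421.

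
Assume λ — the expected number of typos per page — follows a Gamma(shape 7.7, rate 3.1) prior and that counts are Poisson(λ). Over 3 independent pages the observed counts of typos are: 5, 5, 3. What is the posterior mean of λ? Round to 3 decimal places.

Total count ∑xᵢ = 13 over n = 3 pages.
Gamma is conjugate to the Poisson likelihood: posterior is Gamma(shape = 7.7+13 = 20.7, rate = 3.1+3 = 6.1).
E[λ | data] = 20.7/6.1 = 3.393.

Posterior mean ≈ 3.393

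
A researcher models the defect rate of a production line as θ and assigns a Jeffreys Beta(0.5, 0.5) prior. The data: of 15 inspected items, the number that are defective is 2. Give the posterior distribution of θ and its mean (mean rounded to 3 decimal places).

Posterior: Beta(2.5, 13.5); mean ≈ 0.156

The binomial likelihood is conjugate to the Beta prior: with 2 successes and 13 failures, the posterior is Beta(0.5+2, 0.5+13) = Beta(2.5, 13.5).
E[θ | data] = 2.5/(2.5+13.5) = 0.156.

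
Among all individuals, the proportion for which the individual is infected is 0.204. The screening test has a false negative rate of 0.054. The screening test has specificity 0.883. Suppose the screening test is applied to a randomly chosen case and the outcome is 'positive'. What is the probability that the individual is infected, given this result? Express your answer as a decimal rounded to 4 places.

P(H | E) ≈ 0.6745

Let H be the event that the individual is infected. P(H) = 0.204, so P(¬H) = 0.796. With E the 'positive' result, P(E|H) = 0.946 and P(E|¬H) = 0.117.
P(E) = 0.946·0.204 + 0.117·0.796 = 0.19298 + 0.093132 = 0.28612.
By Bayes' theorem, P(H|E) = 0.19298 / 0.28612 = 0.6745.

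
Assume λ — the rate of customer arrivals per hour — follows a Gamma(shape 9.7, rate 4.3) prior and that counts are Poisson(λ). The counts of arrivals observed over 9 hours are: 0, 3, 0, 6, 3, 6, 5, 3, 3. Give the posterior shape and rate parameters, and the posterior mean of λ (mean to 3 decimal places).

The Poisson likelihood adds the total count to the shape and the number of exposure periods to the rate. Here ∑xᵢ = 29 and n = 9, so shape 9.7→38.7 and rate 4.3→13.3.
E[λ | data] = 38.7/13.3 = 2.910.

Posterior: Gamma(shape=38.7, rate=13.3); mean ≈ 2.910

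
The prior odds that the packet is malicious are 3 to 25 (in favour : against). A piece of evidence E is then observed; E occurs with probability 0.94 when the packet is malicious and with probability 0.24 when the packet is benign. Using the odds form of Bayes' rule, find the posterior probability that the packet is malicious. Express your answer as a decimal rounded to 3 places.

Posterior probability ≈ 0.320

Prior odds = 3/25 = 0.12000. In log-odds, ln(0.12000) = -2.1203.
Add log likelihood ratio: ln(3.9167) = 1.3652.
Posterior log-odds = -0.75502, so posterior odds = exp(-0.75502) = 0.47000. Converting, P(H|E) = 0.47000/1.4700 = 0.320.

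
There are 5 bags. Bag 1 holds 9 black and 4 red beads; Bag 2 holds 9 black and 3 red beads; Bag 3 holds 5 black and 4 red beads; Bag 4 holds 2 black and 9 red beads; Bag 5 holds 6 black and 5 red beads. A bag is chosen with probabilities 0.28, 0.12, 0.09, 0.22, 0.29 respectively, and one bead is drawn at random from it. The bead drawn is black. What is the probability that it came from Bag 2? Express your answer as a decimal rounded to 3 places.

P(black|Bag 1) = 0.6923; P(black|Bag 2) = 0.75; P(black|Bag 3) = 0.5556; P(black|Bag 4) = 0.1818; P(black|Bag 5) = 0.5455.
Prior × likelihood for each source: 0.28·0.6923=0.1938, 0.12·0.75=0.09000, 0.09·0.5556=0.05000, 0.22·0.1818=0.04000, 0.29·0.5455=0.1582. Summing gives P(black) = 0.53203.
P(Bag 2 | black) = 0.09000 / 0.53203 = 0.169.

Posterior probability ≈ 0.169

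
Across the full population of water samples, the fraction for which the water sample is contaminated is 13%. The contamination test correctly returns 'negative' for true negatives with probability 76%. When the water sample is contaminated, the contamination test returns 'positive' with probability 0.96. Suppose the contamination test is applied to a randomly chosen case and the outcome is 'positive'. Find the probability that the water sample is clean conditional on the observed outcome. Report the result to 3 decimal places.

Let H be the event that the water sample is contaminated. P(H) = 0.13, so P(¬H) = 0.87. With E the 'positive' result, P(E|H) = 0.96 and P(E|¬H) = 0.24.
P(E) = 0.96·0.13 + 0.24·0.87 = 0.12480 + 0.20880 = 0.33360.
By Bayes' theorem, P(H|E) = 0.12480 / 0.33360 = 0.374. Hence P(¬H|E) = 1 − 0.374 = 0.626.

P(¬H | E) ≈ 0.626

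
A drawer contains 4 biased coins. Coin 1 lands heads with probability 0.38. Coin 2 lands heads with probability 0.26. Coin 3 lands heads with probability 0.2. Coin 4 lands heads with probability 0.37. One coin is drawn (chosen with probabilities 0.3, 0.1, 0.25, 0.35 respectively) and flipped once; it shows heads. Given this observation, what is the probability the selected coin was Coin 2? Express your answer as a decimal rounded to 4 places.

Tabulate prior·likelihood by source: [1] prior 0.3, lik 0.38, product 0.1140; [2] prior 0.1, lik 0.26, product 0.02600; [3] prior 0.25, lik 0.2, product 0.05000; [4] prior 0.35, lik 0.37, product 0.1295.
Normalizing constant = 0.31950; the posterior for Coin 2 is its product over the sum, 0.02600/0.31950 = 0.0814.

Posterior probability ≈ 0.0814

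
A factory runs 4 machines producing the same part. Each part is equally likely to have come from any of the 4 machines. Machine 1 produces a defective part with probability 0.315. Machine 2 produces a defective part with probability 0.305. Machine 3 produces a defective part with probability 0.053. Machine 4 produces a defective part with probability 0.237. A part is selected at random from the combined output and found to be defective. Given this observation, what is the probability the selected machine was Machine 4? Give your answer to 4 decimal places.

Posterior probability ≈ 0.2604

P(defective|M1) = 0.315; P(defective|M2) = 0.305; P(defective|M3) = 0.053; P(defective|M4) = 0.237.
Prior × likelihood for each source: 0.25·0.315=0.07875, 0.25·0.305=0.07625, 0.25·0.053=0.01325, 0.25·0.237=0.05925. Summing gives P(defective) = 0.22750.
P(Machine 4 | defective) = 0.05925 / 0.22750 = 0.2604.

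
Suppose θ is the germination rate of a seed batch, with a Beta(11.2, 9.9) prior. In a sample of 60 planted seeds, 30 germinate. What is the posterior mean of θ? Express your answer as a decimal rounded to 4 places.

Posterior mean ≈ 0.5080

The binomial likelihood is conjugate to the Beta prior: with 30 successes and 30 failures, the posterior is Beta(11.2+30, 9.9+30) = Beta(41.2, 39.9).
E[θ | data] = 41.2/(41.2+39.9) = 0.5080.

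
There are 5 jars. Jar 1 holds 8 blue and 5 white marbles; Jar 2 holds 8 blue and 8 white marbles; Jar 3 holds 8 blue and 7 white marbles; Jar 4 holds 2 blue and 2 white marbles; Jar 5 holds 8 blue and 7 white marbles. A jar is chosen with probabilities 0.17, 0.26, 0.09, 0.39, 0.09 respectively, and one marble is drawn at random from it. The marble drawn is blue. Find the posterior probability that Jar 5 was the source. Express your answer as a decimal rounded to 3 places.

Posterior probability ≈ 0.091

P(blue|Jar 1) = 0.6154; P(blue|Jar 2) = 0.5; P(blue|Jar 3) = 0.5333; P(blue|Jar 4) = 0.5; P(blue|Jar 5) = 0.5333.
Prior × likelihood for each source: 0.17·0.6154=0.1046, 0.26·0.5=0.1300, 0.09·0.5333=0.04800, 0.39·0.5=0.1950, 0.09·0.5333=0.04800. Summing gives P(blue) = 0.52562.
P(Jar 5 | blue) = 0.04800 / 0.52562 = 0.091.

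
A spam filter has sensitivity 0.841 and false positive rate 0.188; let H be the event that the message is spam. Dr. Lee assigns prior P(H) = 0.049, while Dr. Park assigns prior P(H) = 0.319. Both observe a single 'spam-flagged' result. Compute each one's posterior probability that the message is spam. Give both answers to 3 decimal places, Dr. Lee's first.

Dr. Lee: 0.187; Dr. Park: 0.677

The likelihood ratio for a 'spam-flagged' result is 0.841/0.188 = 4.4734.
Dr. Lee: prior odds 0.049/0.951 = 0.051525; posterior odds 0.23049; posterior probability 0.187.
Dr. Park: prior odds 0.319/0.681 = 0.46843; posterior odds 2.0955; posterior probability 0.677.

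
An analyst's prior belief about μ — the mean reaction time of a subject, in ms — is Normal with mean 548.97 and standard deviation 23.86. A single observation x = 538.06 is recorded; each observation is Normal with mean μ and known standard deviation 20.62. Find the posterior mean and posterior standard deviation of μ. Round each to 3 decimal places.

With known σ, the Normal prior is conjugate. Weight on the data is w = (n/σ²)/(n/σ² + 1/τ₀²) = 0.00235192/(0.00235192+0.00175654) = 0.57246.
Posterior mean = w·x̄ + (1−w)·μ₀ = 0.57246·538.06 + 0.42754·548.97 = 542.724. Posterior variance = 1/(0.00235192+0.00175654) = 243.400, so SD = 15.601.

Posterior mean ≈ 542.724; posterior SD ≈ 15.601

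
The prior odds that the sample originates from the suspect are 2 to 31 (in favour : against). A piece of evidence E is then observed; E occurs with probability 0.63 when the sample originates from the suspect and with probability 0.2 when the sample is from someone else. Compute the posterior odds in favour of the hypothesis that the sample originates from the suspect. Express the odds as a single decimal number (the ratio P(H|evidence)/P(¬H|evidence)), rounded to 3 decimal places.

Prior odds = 2/31 = 0.064516. In log-odds, ln(0.064516) = -2.7408.
Add log likelihood ratio: ln(3.1500) = 1.1474.
Posterior log-odds = -1.5934, so posterior odds = exp(-1.5934) = 0.20323.

Posterior odds ≈ 0.203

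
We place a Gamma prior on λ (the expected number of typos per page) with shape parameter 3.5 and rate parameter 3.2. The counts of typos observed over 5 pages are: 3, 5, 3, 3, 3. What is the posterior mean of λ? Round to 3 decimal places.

The Poisson likelihood adds the total count to the shape and the number of exposure periods to the rate. Here ∑xᵢ = 17 and n = 5, so shape 3.5→20.5 and rate 3.2→8.2.
Posterior mean = shape/rate = 20.5/8.2 = 2.500.

Posterior mean ≈ 2.500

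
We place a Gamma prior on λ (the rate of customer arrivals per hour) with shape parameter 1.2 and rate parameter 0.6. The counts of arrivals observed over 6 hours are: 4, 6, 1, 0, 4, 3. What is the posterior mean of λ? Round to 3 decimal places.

Total count ∑xᵢ = 18 over n = 6 hours.
Gamma is conjugate to the Poisson likelihood: posterior is Gamma(shape = 1.2+18 = 19.2, rate = 0.6+6 = 6.6).
E[λ | data] = 19.2/6.6 = 2.909.

Posterior mean ≈ 2.909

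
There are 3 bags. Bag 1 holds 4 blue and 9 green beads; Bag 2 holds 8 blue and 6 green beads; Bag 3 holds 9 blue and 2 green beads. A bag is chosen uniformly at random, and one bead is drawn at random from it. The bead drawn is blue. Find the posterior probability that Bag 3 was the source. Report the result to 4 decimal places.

Posterior probability ≈ 0.4820

Tabulate prior·likelihood by source: [1] prior 0.333333, lik 0.3077, product 0.1026; [2] prior 0.333333, lik 0.5714, product 0.1905; [3] prior 0.333333, lik 0.8182, product 0.2727.
Normalizing constant = 0.56577; the posterior for Bag 3 is its product over the sum, 0.2727/0.56577 = 0.4820.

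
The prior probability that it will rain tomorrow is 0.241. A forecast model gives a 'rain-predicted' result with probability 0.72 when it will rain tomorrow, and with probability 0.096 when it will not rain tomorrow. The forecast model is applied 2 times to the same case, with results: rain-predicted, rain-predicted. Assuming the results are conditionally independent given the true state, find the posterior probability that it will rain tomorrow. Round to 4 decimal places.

With H the event that it will rain tomorrow, the joint likelihood of the observed sequence is P(data|H) = 0.72·0.72 = 0.51840 and P(data|¬H) = 0.096·0.096 = 0.0092160.
Bayes: P(H|data) = 0.241·0.51840 / (0.241·0.51840 + 0.759·0.0092160) = 0.12493/0.13193 = 0.9470.

Posterior P(H) ≈ 0.9470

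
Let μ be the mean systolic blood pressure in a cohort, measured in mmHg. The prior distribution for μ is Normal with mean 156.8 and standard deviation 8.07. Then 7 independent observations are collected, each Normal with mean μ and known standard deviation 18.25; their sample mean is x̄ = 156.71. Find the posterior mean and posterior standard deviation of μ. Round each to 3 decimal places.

Prior precision 1/τ₀² = 1/8.07² = 0.0153551; data precision n/σ² = 7/18.25² = 0.0210171.
Posterior precision = 0.0153551 + 0.0210171 = 0.0363722, giving posterior SD = 1/√0.0363722 = 5.243.
Posterior mean = (0.0153551·156.8 + 0.0210171·156.71) / 0.0363722 = 156.748.

Posterior mean ≈ 156.748; posterior SD ≈ 5.243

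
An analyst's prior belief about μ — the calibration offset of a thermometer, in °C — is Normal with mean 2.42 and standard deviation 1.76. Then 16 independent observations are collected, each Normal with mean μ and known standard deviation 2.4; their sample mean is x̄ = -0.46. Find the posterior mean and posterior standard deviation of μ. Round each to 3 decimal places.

Posterior mean ≈ -0.160; posterior SD ≈ 0.568

With known σ, the Normal prior is conjugate. Weight on the data is w = (n/σ²)/(n/σ² + 1/τ₀²) = 2.77778/(2.77778+0.322831) = 0.89588.
Posterior mean = w·x̄ + (1−w)·μ₀ = 0.89588·-0.46 + 0.10412·2.42 = -0.160. Posterior variance = 1/(2.77778+0.322831) = 0.322517, so SD = 0.568.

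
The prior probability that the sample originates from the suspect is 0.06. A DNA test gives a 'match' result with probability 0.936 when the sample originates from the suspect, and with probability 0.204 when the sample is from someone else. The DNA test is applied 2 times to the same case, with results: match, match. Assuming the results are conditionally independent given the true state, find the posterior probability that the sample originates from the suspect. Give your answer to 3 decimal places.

Posterior P(H) ≈ 0.573

With H the event that the sample originates from the suspect, the joint likelihood of the observed sequence is P(data|H) = 0.936·0.936 = 0.87610 and P(data|¬H) = 0.204·0.204 = 0.041616.
Bayes: P(H|data) = 0.06·0.87610 / (0.06·0.87610 + 0.94·0.041616) = 0.052566/0.091685 = 0.5733.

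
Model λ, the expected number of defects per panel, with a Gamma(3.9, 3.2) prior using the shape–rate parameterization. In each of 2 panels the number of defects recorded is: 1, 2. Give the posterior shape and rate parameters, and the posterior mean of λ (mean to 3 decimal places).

Total count ∑xᵢ = 3 over n = 2 panels.
Gamma is conjugate to the Poisson likelihood: posterior is Gamma(shape = 3.9+3 = 6.9, rate = 3.2+2 = 5.2).
Posterior mean = shape/rate = 6.9/5.2 = 1.327.

Posterior: Gamma(shape=6.9, rate=5.2); mean ≈ 1.327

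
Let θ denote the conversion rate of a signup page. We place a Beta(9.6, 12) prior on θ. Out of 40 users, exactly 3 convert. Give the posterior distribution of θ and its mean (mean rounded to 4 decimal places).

Observing 3 successes and 37 failures updates Beta(9.6, 12) by adding the success and failure counts to the two shape parameters: α = 9.6+3 = 12.6, β = 12+37 = 49.
E[θ | data] = 12.6/(12.6+49) = 0.2045.

Posterior: Beta(12.6, 49); mean ≈ 0.2045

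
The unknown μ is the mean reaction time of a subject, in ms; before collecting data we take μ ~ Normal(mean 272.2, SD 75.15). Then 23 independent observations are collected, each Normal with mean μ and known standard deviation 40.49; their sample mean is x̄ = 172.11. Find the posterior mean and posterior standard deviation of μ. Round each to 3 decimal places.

Prior precision 1/τ₀² = 1/75.15² = 0.00017707; data precision n/σ² = 23/40.49² = 0.0140292.
Posterior precision = 0.00017707 + 0.0140292 = 0.0142062, giving posterior SD = 1/√0.0142062 = 8.390.
Posterior mean = (0.00017707·272.2 + 0.0140292·172.11) / 0.0142062 = 173.358.

Posterior mean ≈ 173.358; posterior SD ≈ 8.390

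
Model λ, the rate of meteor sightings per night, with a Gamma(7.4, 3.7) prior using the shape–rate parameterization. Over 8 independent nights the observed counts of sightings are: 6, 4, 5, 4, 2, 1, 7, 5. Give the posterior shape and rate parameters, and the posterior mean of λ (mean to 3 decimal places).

Posterior: Gamma(shape=41.4, rate=11.7); mean ≈ 3.538

The Poisson likelihood adds the total count to the shape and the number of exposure periods to the rate. Here ∑xᵢ = 34 and n = 8, so shape 7.4→41.4 and rate 3.7→11.7.
E[λ | data] = 41.4/11.7 = 3.538.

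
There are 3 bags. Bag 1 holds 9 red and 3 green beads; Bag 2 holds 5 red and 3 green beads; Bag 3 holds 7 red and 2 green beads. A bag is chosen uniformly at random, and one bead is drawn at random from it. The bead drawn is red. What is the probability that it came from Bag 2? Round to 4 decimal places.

Posterior probability ≈ 0.2903

P(red|Bag 1) = 0.75; P(red|Bag 2) = 0.625; P(red|Bag 3) = 0.7778.
Prior × likelihood for each source: 0.333333·0.75=0.2500, 0.333333·0.625=0.2083, 0.333333·0.7778=0.2593. Summing gives P(red) = 0.71759.
P(Bag 2 | red) = 0.2083 / 0.71759 = 0.2903.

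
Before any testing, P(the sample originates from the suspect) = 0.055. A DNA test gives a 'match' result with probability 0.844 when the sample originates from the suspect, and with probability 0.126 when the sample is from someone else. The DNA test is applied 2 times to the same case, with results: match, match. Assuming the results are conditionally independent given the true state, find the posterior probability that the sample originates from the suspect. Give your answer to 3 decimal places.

Let H be the event that the sample originates from the suspect; start with P(H) = 0.055. P('match'|H) = 0.844, P('match'|¬H) = 0.126.
Update on result 1 ('match'): P(H) ← 0.844·0.0550 / (0.844·0.0550 + 0.126·0.9450) = 0.046420/0.16549 = 0.2805.
Update on result 2 ('match'): P(H) ← 0.844·0.2805 / (0.844·0.2805 + 0.126·0.7195) = 0.23674/0.32740 = 0.7231.

Posterior P(H) ≈ 0.723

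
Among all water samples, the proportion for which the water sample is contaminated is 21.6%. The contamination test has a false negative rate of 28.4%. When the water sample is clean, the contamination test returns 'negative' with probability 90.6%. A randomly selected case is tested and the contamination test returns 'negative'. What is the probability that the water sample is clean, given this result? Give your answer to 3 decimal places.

P(¬H | E) ≈ 0.921

Let H be the event that the water sample is contaminated. P(H) = 0.216, so P(¬H) = 0.784. With E the 'negative' result, P(E|H) = 0.284 and P(E|¬H) = 0.906.
P(E) = 0.284·0.216 + 0.906·0.784 = 0.061344 + 0.71030 = 0.77165.
By Bayes' theorem, P(H|E) = 0.061344 / 0.77165 = 0.079. Hence P(¬H|E) = 1 − 0.079 = 0.921.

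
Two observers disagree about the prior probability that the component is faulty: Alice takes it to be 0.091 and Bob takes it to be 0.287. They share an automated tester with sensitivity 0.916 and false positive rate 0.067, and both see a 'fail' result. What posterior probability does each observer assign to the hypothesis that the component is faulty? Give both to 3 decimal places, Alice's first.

Alice: 0.578; Bob: 0.846

P('+'|H) = 0.916, P('+'|¬H) = 0.067.
Alice: numerator 0.916·0.091 = 0.083356; evidence = 0.083356+0.067·0.909 = 0.14426; posterior = 0.578.
Bob: numerator 0.916·0.287 = 0.26289; evidence = 0.26289+0.067·0.713 = 0.31066; posterior = 0.846.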